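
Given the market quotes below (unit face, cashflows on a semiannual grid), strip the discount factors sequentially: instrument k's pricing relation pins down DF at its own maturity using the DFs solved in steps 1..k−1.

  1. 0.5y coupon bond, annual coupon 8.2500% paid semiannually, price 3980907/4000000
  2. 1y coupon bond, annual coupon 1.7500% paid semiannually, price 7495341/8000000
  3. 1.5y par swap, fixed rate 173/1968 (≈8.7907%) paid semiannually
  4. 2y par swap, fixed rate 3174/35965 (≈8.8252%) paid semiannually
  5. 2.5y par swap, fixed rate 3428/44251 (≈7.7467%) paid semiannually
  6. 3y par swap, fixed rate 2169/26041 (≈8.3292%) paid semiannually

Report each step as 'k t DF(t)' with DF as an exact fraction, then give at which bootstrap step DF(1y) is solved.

1 1/2 4779/5000
2 1 1841/2000
3 3/2 8789/10000
4 2 8413/10000
5 5/2 4143/5000
6 3 7831/10000
DF(1y) is solved at step 2

step 1 [0.5y] bond c/2=33/800: DF=(3980907/4000000 − 33/800·(0))/(1+33/800) = 4779/5000 ≈ 0.955800
step 2 [1y] bond c/2=7/800: DF=(7495341/8000000 − 7/800·(0.955800))/(1+7/800) = 1841/2000 ≈ 0.920500
step 3 [1.5y] swap r/2=173/3936: DF=(1 − 173/3936·(0.955800+0.920500))/(1+173/3936) = 8789/10000 ≈ 0.878900
step 4 [2y] swap r/2=1587/35965: DF=(1 − 1587/35965·(0.955800+0.920500+0.878900))/(1+1587/35965) = 8413/10000 ≈ 0.841300
step 5 [2.5y] swap r/2=1714/44251: DF=(1 − 1714/44251·(0.955800+0.920500+0.878900+0.841300))/(1+1714/44251) = 4143/5000 ≈ 0.828600
step 6 [3y] swap r/2=2169/52082: DF=(1 − 2169/52082·(0.955800+0.920500+0.878900+0.841300+0.828600))/(1+2169/52082) = 7831/10000 ≈ 0.783100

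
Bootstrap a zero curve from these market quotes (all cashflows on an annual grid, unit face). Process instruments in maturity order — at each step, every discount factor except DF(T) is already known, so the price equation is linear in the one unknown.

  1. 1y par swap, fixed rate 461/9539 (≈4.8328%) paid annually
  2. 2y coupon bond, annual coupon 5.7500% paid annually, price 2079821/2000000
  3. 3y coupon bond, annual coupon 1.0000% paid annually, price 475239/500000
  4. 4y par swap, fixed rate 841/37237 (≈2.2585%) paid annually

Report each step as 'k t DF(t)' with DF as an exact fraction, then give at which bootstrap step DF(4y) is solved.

step 1 [1y] swap r/1=461/9539: DF=(1 − 461/9539·(0))/(1+461/9539) = 9539/10000 ≈ 0.953900
step 2 [2y] bond c/1=23/400: DF=(2079821/2000000 − 23/400·(0.953900))/(1+23/400) = 1863/2000 ≈ 0.931500
step 3 [3y] bond c/1=1/100: DF=(475239/500000 − 1/100·(0.953900+0.931500))/(1+1/100) = 1153/1250 ≈ 0.922400
step 4 [4y] swap r/1=841/37237: DF=(1 − 841/37237·(0.953900+0.931500+0.922400))/(1+841/37237) = 9159/10000 ≈ 0.915900

1 1 9539/10000
2 2 1863/2000
3 3 1153/1250
4 4 9159/10000
DF(4y) is solved at step 4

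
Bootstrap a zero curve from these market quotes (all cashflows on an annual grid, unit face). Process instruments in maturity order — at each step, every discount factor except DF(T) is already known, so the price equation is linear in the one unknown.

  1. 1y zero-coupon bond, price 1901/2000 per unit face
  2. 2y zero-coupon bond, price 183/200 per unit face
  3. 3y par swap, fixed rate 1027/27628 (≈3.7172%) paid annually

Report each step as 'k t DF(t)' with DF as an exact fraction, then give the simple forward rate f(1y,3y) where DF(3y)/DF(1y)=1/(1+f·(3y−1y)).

step 1 [1y] zero: DF = P = 1901/2000 ≈ 0.950500
step 2 [2y] zero: DF = P = 183/200 ≈ 0.915000
step 3 [3y] swap r/1=1027/27628: DF=(1 − 1027/27628·(0.950500+0.915000))/(1+1027/27628) = 8973/10000 ≈ 0.897300

1 1 1901/2000
2 2 183/200
3 3 8973/10000
f(1y,3y) = ((1901/2000)/(8973/10000) − 1)/(2) = 266/8973 ≈ 2.9644%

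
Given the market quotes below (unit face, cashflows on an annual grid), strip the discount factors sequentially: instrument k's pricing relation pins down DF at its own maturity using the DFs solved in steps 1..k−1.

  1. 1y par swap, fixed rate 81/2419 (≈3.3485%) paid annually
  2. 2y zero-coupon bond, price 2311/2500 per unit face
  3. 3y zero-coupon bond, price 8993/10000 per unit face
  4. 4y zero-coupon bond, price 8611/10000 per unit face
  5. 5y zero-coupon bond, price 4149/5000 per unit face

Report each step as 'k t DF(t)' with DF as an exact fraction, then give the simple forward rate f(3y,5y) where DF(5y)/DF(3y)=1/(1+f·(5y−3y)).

1 1 2419/2500
2 2 2311/2500
3 3 8993/10000
4 4 8611/10000
5 5 4149/5000
f(3y,5y) = ((8993/10000)/(4149/5000) − 1)/(2) = 695/16596 ≈ 4.1878%

step 1 [1y] swap r/1=81/2419: DF=(1 − 81/2419·(0))/(1+81/2419) = 2419/2500 ≈ 0.967600
step 2 [2y] zero: DF = P = 2311/2500 ≈ 0.924400
step 3 [3y] zero: DF = P = 8993/10000 ≈ 0.899300
step 4 [4y] zero: DF = P = 8611/10000 ≈ 0.861100
step 5 [5y] zero: DF = P = 4149/5000 ≈ 0.829800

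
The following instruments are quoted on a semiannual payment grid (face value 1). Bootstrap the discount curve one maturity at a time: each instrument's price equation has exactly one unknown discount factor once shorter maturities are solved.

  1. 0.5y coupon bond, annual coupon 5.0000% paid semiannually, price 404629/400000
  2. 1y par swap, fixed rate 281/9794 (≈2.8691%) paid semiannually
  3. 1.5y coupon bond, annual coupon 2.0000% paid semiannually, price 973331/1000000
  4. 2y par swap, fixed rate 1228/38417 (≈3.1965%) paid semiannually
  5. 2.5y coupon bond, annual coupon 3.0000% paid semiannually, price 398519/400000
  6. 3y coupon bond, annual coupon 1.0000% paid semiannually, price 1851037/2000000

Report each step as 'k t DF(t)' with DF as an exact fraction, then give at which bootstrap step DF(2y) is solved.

step 1 [0.5y] bond c/2=1/40: DF=(404629/400000 − 1/40·(0))/(1+1/40) = 9869/10000 ≈ 0.986900
step 2 [1y] swap r/2=281/19588: DF=(1 − 281/19588·(0.986900))/(1+281/19588) = 9719/10000 ≈ 0.971900
step 3 [1.5y] bond c/2=1/100: DF=(973331/1000000 − 1/100·(0.986900+0.971900))/(1+1/100) = 9443/10000 ≈ 0.944300
step 4 [2y] swap r/2=614/38417: DF=(1 − 614/38417·(0.986900+0.971900+0.944300))/(1+614/38417) = 4693/5000 ≈ 0.938600
step 5 [2.5y] bond c/2=3/200: DF=(398519/400000 − 3/200·(0.986900+0.971900+0.944300+0.938600))/(1+3/200) = 578/625 ≈ 0.924800
step 6 [3y] bond c/2=1/200: DF=(1851037/2000000 − 1/200·(0.986900+0.971900+0.944300+0.938600+0.924800))/(1+1/200) = 2243/2500 ≈ 0.897200

1 1/2 9869/10000
2 1 9719/10000
3 3/2 9443/10000
4 2 4693/5000
5 5/2 578/625
6 3 2243/2500
DF(2y) is solved at step 4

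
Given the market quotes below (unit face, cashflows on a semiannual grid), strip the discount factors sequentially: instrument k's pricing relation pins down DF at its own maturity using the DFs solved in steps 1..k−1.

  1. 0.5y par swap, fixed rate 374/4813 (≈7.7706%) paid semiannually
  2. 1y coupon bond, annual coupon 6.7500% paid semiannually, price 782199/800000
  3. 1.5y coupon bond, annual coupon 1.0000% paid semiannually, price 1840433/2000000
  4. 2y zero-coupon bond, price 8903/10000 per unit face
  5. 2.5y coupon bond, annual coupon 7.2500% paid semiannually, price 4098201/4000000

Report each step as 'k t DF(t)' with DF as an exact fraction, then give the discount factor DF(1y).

step 1 [0.5y] swap r/2=187/4813: DF=(1 − 187/4813·(0))/(1+187/4813) = 4813/5000 ≈ 0.962600
step 2 [1y] bond c/2=27/800: DF=(782199/800000 − 27/800·(0.962600))/(1+27/800) = 1143/1250 ≈ 0.914400
step 3 [1.5y] bond c/2=1/200: DF=(1840433/2000000 − 1/200·(0.962600+0.914400))/(1+1/200) = 9063/10000 ≈ 0.906300
step 4 [2y] zero: DF = P = 8903/10000 ≈ 0.890300
step 5 [2.5y] bond c/2=29/800: DF=(4098201/4000000 − 29/800·(0.962600+0.914400+0.906300+0.890300))/(1+29/800) = 4301/5000 ≈ 0.860200

1 1/2 4813/5000
2 1 1143/1250
3 3/2 9063/10000
4 2 8903/10000
5 5/2 4301/5000
DF(1y) = 1143/1250 ≈ 0.914400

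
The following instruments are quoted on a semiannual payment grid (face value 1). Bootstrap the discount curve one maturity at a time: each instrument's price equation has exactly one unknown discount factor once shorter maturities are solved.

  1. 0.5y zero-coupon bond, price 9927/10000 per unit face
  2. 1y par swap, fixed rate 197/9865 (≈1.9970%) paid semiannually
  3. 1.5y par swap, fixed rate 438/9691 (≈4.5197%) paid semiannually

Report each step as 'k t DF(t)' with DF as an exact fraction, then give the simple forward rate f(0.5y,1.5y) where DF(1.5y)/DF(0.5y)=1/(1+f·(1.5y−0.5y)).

step 1 [0.5y] zero: DF = P = 9927/10000 ≈ 0.992700
step 2 [1y] swap r/2=197/19730: DF=(1 − 197/19730·(0.992700))/(1+197/19730) = 9803/10000 ≈ 0.980300
step 3 [1.5y] swap r/2=219/9691: DF=(1 − 219/9691·(0.992700+0.980300))/(1+219/9691) = 9343/10000 ≈ 0.934300

1 1/2 9927/10000
2 1 9803/10000
3 3/2 9343/10000
f(0.5y,1.5y) = ((9927/10000)/(9343/10000) − 1)/(1) = 584/9343 ≈ 6.2507%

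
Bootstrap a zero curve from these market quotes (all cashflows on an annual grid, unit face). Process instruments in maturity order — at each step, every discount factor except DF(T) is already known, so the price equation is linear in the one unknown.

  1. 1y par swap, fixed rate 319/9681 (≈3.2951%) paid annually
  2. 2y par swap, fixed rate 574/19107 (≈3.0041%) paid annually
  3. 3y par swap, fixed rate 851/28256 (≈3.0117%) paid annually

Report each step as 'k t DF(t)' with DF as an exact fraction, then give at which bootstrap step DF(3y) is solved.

step 1 [1y] swap r/1=319/9681: DF=(1 − 319/9681·(0))/(1+319/9681) = 9681/10000 ≈ 0.968100
step 2 [2y] swap r/1=574/19107: DF=(1 − 574/19107·(0.968100))/(1+574/19107) = 4713/5000 ≈ 0.942600
step 3 [3y] swap r/1=851/28256: DF=(1 − 851/28256·(0.968100+0.942600))/(1+851/28256) = 9149/10000 ≈ 0.914900

1 1 9681/10000
2 2 4713/5000
3 3 9149/10000
DF(3y) is solved at step 3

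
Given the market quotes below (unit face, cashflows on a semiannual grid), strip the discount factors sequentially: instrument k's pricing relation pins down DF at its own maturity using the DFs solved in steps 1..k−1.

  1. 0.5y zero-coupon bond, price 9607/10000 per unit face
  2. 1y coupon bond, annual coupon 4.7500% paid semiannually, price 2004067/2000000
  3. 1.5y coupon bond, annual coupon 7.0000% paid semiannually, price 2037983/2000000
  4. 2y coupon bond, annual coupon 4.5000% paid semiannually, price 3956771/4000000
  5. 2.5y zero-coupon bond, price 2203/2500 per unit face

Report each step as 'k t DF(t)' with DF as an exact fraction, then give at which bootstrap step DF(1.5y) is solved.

step 1 [0.5y] zero: DF = P = 9607/10000 ≈ 0.960700
step 2 [1y] bond c/2=19/800: DF=(2004067/2000000 − 19/800·(0.960700))/(1+19/800) = 1913/2000 ≈ 0.956500
step 3 [1.5y] bond c/2=7/200: DF=(2037983/2000000 − 7/200·(0.960700+0.956500))/(1+7/200) = 9197/10000 ≈ 0.919700
step 4 [2y] bond c/2=9/400: DF=(3956771/4000000 − 9/400·(0.960700+0.956500+0.919700))/(1+9/400) = 181/200 ≈ 0.905000
step 5 [2.5y] zero: DF = P = 2203/2500 ≈ 0.881200

1 1/2 9607/10000
2 1 1913/2000
3 3/2 9197/10000
4 2 181/200
5 5/2 2203/2500
DF(1.5y) is solved at step 3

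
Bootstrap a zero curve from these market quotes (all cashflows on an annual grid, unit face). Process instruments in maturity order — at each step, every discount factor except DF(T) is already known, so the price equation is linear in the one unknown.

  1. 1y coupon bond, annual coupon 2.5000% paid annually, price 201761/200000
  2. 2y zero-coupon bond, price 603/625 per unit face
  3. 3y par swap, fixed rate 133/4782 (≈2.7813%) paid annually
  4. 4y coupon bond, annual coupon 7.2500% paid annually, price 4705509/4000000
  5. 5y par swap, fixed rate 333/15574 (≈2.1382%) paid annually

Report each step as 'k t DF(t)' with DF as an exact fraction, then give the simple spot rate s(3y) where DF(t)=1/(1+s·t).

step 1 [1y] bond c/1=1/40: DF=(201761/200000 − 1/40·(0))/(1+1/40) = 4921/5000 ≈ 0.984200
step 2 [2y] zero: DF = P = 603/625 ≈ 0.964800
step 3 [3y] swap r/1=133/4782: DF=(1 − 133/4782·(0.984200+0.964800))/(1+133/4782) = 4601/5000 ≈ 0.920200
step 4 [4y] bond c/1=29/400: DF=(4705509/4000000 − 29/400·(0.984200+0.964800+0.920200))/(1+29/400) = 9029/10000 ≈ 0.902900
step 5 [5y] swap r/1=333/15574: DF=(1 − 333/15574·(0.984200+0.964800+0.920200+0.902900))/(1+333/15574) = 9001/10000 ≈ 0.900100

1 1 4921/5000
2 2 603/625
3 3 4601/5000
4 4 9029/10000
5 5 9001/10000
s(3y) = (1/(4601/5000) − 1)/(3) = 133/4601 ≈ 2.8907%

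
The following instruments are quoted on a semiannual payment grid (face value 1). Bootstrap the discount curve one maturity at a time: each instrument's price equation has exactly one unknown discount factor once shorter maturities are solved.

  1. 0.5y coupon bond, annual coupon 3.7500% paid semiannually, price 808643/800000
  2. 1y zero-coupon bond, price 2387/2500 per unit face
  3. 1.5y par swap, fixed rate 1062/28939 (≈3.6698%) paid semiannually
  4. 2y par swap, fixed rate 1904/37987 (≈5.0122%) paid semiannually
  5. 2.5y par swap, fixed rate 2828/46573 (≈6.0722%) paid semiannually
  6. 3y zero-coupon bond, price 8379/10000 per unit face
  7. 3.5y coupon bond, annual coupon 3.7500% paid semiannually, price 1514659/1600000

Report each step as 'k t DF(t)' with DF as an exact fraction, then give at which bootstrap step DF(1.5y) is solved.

step 1 [0.5y] bond c/2=3/160: DF=(808643/800000 − 3/160·(0))/(1+3/160) = 4961/5000 ≈ 0.992200
step 2 [1y] zero: DF = P = 2387/2500 ≈ 0.954800
step 3 [1.5y] swap r/2=531/28939: DF=(1 − 531/28939·(0.992200+0.954800))/(1+531/28939) = 9469/10000 ≈ 0.946900
step 4 [2y] swap r/2=952/37987: DF=(1 − 952/37987·(0.992200+0.954800+0.946900))/(1+952/37987) = 1131/1250 ≈ 0.904800
step 5 [2.5y] swap r/2=1414/46573: DF=(1 − 1414/46573·(0.992200+0.954800+0.946900+0.904800))/(1+1414/46573) = 4293/5000 ≈ 0.858600
step 6 [3y] zero: DF = P = 8379/10000 ≈ 0.837900
step 7 [3.5y] bond c/2=3/160: DF=(1514659/1600000 − 3/160·(0.992200+0.954800+0.946900+0.904800+0.858600+0.837900))/(1+3/160) = 8281/10000 ≈ 0.828100

1 1/2 4961/5000
2 1 2387/2500
3 3/2 9469/10000
4 2 1131/1250
5 5/2 4293/5000
6 3 8379/10000
7 7/2 8281/10000
DF(1.5y) is solved at step 3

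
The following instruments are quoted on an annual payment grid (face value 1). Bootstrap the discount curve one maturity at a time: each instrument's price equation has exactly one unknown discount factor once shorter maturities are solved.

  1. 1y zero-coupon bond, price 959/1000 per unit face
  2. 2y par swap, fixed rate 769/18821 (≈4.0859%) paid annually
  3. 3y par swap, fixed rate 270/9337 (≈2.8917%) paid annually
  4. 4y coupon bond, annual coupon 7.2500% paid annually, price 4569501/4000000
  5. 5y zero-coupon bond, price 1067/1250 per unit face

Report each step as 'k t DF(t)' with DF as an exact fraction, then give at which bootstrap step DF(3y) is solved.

1 1 959/1000
2 2 9231/10000
3 3 919/1000
4 4 4379/5000
5 5 1067/1250
DF(3y) is solved at step 3

step 1 [1y] zero: DF = P = 959/1000 ≈ 0.959000
step 2 [2y] swap r/1=769/18821: DF=(1 − 769/18821·(0.959000))/(1+769/18821) = 9231/10000 ≈ 0.923100
step 3 [3y] swap r/1=270/9337: DF=(1 − 270/9337·(0.959000+0.923100))/(1+270/9337) = 919/1000 ≈ 0.919000
step 4 [4y] bond c/1=29/400: DF=(4569501/4000000 − 29/400·(0.959000+0.923100+0.919000))/(1+29/400) = 4379/5000 ≈ 0.875800
step 5 [5y] zero: DF = P = 1067/1250 ≈ 0.853600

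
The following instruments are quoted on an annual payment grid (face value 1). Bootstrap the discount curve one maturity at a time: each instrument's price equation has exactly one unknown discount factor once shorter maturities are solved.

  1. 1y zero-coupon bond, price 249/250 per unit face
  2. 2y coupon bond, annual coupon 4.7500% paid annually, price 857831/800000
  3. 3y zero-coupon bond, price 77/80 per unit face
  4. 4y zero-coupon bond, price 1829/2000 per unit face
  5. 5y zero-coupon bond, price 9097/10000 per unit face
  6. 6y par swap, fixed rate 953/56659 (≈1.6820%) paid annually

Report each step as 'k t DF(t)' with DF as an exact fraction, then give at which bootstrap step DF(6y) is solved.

1 1 249/250
2 2 1957/2000
3 3 77/80
4 4 1829/2000
5 5 9097/10000
6 6 9047/10000
DF(6y) is solved at step 6

step 1 [1y] zero: DF = P = 249/250 ≈ 0.996000
step 2 [2y] bond c/1=19/400: DF=(857831/800000 − 19/400·(0.996000))/(1+19/400) = 1957/2000 ≈ 0.978500
step 3 [3y] zero: DF = P = 77/80 ≈ 0.962500
step 4 [4y] zero: DF = P = 1829/2000 ≈ 0.914500
step 5 [5y] zero: DF = P = 9097/10000 ≈ 0.909700
step 6 [6y] swap r/1=953/56659: DF=(1 − 953/56659·(0.996000+0.978500+0.962500+0.914500+0.909700))/(1+953/56659) = 9047/10000 ≈ 0.904700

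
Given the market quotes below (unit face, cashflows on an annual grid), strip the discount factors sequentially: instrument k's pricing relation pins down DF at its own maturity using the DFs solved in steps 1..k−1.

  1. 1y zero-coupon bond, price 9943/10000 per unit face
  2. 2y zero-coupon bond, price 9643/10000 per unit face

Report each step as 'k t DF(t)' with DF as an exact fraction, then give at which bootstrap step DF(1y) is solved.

step 1 [1y] zero: DF = P = 9943/10000 ≈ 0.994300
step 2 [2y] zero: DF = P = 9643/10000 ≈ 0.964300

1 1 9943/10000
2 2 9643/10000
DF(1y) is solved at step 1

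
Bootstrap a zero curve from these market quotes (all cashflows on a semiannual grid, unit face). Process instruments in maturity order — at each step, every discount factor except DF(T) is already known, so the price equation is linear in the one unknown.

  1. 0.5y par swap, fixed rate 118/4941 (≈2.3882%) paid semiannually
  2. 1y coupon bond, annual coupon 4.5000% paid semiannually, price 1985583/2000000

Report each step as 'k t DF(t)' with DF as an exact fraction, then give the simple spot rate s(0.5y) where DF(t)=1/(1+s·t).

1 1/2 4941/5000
2 1 2373/2500
s(0.5y) = (1/(4941/5000) − 1)/(1/2) = 118/4941 ≈ 2.3882%

step 1 [0.5y] swap r/2=59/4941: DF=(1 − 59/4941·(0))/(1+59/4941) = 4941/5000 ≈ 0.988200
step 2 [1y] bond c/2=9/400: DF=(1985583/2000000 − 9/400·(0.988200))/(1+9/400) = 2373/2500 ≈ 0.949200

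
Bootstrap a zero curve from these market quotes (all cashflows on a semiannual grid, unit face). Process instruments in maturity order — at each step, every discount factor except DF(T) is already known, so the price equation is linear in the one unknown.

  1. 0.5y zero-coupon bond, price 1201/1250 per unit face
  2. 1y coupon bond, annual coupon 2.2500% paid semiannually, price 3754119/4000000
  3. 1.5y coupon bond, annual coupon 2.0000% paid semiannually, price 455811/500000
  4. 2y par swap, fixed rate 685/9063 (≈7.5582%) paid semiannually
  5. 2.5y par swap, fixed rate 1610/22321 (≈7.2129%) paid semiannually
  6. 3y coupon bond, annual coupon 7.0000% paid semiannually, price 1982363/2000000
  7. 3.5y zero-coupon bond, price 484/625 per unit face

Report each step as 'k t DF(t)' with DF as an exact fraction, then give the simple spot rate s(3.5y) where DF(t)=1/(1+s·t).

step 1 [0.5y] zero: DF = P = 1201/1250 ≈ 0.960800
step 2 [1y] bond c/2=9/800: DF=(3754119/4000000 − 9/800·(0.960800))/(1+9/800) = 4587/5000 ≈ 0.917400
step 3 [1.5y] bond c/2=1/100: DF=(455811/500000 − 1/100·(0.960800+0.917400))/(1+1/100) = 221/250 ≈ 0.884000
step 4 [2y] swap r/2=685/18126: DF=(1 − 685/18126·(0.960800+0.917400+0.884000))/(1+685/18126) = 863/1000 ≈ 0.863000
step 5 [2.5y] swap r/2=805/22321: DF=(1 − 805/22321·(0.960800+0.917400+0.884000+0.863000))/(1+805/22321) = 839/1000 ≈ 0.839000
step 6 [3y] bond c/2=7/200: DF=(1982363/2000000 − 7/200·(0.960800+0.917400+0.884000+0.863000+0.839000))/(1+7/200) = 8067/10000 ≈ 0.806700
step 7 [3.5y] zero: DF = P = 484/625 ≈ 0.774400

1 1/2 1201/1250
2 1 4587/5000
3 3/2 221/250
4 2 863/1000
5 5/2 839/1000
6 3 8067/10000
7 7/2 484/625
s(3.5y) = (1/(484/625) − 1)/(7/2) = 141/1694 ≈ 8.3235%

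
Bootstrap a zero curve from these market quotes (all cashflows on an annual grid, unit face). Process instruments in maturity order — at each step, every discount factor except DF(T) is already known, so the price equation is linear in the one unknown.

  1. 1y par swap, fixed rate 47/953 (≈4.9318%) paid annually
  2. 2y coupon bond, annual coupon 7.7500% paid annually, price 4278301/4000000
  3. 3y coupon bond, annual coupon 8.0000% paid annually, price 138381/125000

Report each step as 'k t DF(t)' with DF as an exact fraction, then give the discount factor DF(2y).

step 1 [1y] swap r/1=47/953: DF=(1 − 47/953·(0))/(1+47/953) = 953/1000 ≈ 0.953000
step 2 [2y] bond c/1=31/400: DF=(4278301/4000000 − 31/400·(0.953000))/(1+31/400) = 9241/10000 ≈ 0.924100
step 3 [3y] bond c/1=2/25: DF=(138381/125000 − 2/25·(0.953000+0.924100))/(1+2/25) = 443/500 ≈ 0.886000

1 1 953/1000
2 2 9241/10000
3 3 443/500
DF(2y) = 9241/10000 ≈ 0.924100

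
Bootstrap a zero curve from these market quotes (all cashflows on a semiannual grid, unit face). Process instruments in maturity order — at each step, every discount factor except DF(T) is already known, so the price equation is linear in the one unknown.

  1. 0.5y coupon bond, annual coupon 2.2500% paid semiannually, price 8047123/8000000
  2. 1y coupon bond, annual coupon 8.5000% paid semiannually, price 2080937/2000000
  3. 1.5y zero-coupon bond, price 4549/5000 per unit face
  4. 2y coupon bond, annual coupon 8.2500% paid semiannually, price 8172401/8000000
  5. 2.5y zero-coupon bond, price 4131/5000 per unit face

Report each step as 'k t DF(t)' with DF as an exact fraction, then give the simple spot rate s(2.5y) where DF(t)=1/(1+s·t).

1 1/2 9947/10000
2 1 383/400
3 3/2 4549/5000
4 2 8677/10000
5 5/2 4131/5000
s(2.5y) = (1/(4131/5000) − 1)/(5/2) = 1738/20655 ≈ 8.4144%

step 1 [0.5y] bond c/2=9/800: DF=(8047123/8000000 − 9/800·(0))/(1+9/800) = 9947/10000 ≈ 0.994700
step 2 [1y] bond c/2=17/400: DF=(2080937/2000000 − 17/400·(0.994700))/(1+17/400) = 383/400 ≈ 0.957500
step 3 [1.5y] zero: DF = P = 4549/5000 ≈ 0.909800
step 4 [2y] bond c/2=33/800: DF=(8172401/8000000 − 33/800·(0.994700+0.957500+0.909800))/(1+33/800) = 8677/10000 ≈ 0.867700
step 5 [2.5y] zero: DF = P = 4131/5000 ≈ 0.826200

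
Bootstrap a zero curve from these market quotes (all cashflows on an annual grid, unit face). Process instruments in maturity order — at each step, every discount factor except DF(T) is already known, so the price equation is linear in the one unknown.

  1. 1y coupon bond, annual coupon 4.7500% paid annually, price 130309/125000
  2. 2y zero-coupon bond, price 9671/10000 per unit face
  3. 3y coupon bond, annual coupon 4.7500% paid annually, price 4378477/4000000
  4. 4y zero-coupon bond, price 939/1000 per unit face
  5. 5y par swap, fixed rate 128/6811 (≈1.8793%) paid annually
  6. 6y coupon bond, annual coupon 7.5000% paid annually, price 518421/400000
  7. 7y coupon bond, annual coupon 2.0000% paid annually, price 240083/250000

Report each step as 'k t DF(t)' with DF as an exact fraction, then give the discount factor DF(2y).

step 1 [1y] bond c/1=19/400: DF=(130309/125000 − 19/400·(0))/(1+19/400) = 622/625 ≈ 0.995200
step 2 [2y] zero: DF = P = 9671/10000 ≈ 0.967100
step 3 [3y] bond c/1=19/400: DF=(4378477/4000000 − 19/400·(0.995200+0.967100))/(1+19/400) = 239/250 ≈ 0.956000
step 4 [4y] zero: DF = P = 939/1000 ≈ 0.939000
step 5 [5y] swap r/1=128/6811: DF=(1 − 128/6811·(0.995200+0.967100+0.956000+0.939000))/(1+128/6811) = 569/625 ≈ 0.910400
step 6 [6y] bond c/1=3/40: DF=(518421/400000 − 3/40·(0.995200+0.967100+0.956000+0.939000+0.910400))/(1+3/40) = 873/1000 ≈ 0.873000
step 7 [7y] bond c/1=1/50: DF=(240083/250000 − 1/50·(0.995200+0.967100+0.956000+0.939000+0.910400+0.873000))/(1+1/50) = 8309/10000 ≈ 0.830900

1 1 622/625
2 2 9671/10000
3 3 239/250
4 4 939/1000
5 5 569/625
6 6 873/1000
7 7 8309/10000
DF(2y) = 9671/10000 ≈ 0.967100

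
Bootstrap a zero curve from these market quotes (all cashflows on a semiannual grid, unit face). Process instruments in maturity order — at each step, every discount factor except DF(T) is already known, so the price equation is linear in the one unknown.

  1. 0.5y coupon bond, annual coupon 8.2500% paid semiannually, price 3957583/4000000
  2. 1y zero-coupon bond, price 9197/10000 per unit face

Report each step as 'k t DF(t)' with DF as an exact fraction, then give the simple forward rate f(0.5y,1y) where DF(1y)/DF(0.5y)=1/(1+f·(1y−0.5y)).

step 1 [0.5y] bond c/2=33/800: DF=(3957583/4000000 − 33/800·(0))/(1+33/800) = 4751/5000 ≈ 0.950200
step 2 [1y] zero: DF = P = 9197/10000 ≈ 0.919700

1 1/2 4751/5000
2 1 9197/10000
f(0.5y,1y) = ((4751/5000)/(9197/10000) − 1)/(1/2) = 610/9197 ≈ 6.6326%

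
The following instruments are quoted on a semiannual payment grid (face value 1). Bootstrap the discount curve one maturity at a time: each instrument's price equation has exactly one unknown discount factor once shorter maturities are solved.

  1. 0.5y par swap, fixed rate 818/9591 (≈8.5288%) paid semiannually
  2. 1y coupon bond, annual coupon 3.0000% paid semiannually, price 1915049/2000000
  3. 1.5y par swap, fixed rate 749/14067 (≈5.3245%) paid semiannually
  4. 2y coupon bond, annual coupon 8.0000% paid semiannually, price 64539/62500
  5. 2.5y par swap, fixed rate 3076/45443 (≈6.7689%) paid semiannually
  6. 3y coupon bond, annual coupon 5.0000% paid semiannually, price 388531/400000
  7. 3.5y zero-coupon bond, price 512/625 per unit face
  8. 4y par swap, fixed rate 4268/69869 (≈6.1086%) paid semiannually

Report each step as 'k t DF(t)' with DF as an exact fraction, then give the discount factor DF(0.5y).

1 1/2 9591/10000
2 1 2323/2500
3 3/2 9251/10000
4 2 8847/10000
5 5/2 4231/5000
6 3 523/625
7 7/2 512/625
8 4 3933/5000
DF(0.5y) = 9591/10000 ≈ 0.959100

step 1 [0.5y] swap r/2=409/9591: DF=(1 − 409/9591·(0))/(1+409/9591) = 9591/10000 ≈ 0.959100
step 2 [1y] bond c/2=3/200: DF=(1915049/2000000 − 3/200·(0.959100))/(1+3/200) = 2323/2500 ≈ 0.929200
step 3 [1.5y] swap r/2=749/28134: DF=(1 − 749/28134·(0.959100+0.929200))/(1+749/28134) = 9251/10000 ≈ 0.925100
step 4 [2y] bond c/2=1/25: DF=(64539/62500 − 1/25·(0.959100+0.929200+0.925100))/(1+1/25) = 8847/10000 ≈ 0.884700
step 5 [2.5y] swap r/2=1538/45443: DF=(1 − 1538/45443·(0.959100+0.929200+0.925100+0.884700))/(1+1538/45443) = 4231/5000 ≈ 0.846200
step 6 [3y] bond c/2=1/40: DF=(388531/400000 − 1/40·(0.959100+0.929200+0.925100+0.884700+0.846200))/(1+1/40) = 523/625 ≈ 0.836800
step 7 [3.5y] zero: DF = P = 512/625 ≈ 0.819200
step 8 [4y] swap r/2=2134/69869: DF=(1 − 2134/69869·(0.959100+0.929200+0.925100+0.884700+0.846200+0.836800+0.819200))/(1+2134/69869) = 3933/5000 ≈ 0.786600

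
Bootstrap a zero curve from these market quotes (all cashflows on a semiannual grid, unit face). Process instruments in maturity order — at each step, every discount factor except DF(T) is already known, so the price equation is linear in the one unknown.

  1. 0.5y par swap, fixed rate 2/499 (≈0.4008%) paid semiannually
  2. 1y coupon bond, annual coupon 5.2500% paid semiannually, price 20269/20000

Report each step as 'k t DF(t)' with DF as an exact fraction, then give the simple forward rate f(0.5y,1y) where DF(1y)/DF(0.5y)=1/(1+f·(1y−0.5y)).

step 1 [0.5y] swap r/2=1/499: DF=(1 − 1/499·(0))/(1+1/499) = 499/500 ≈ 0.998000
step 2 [1y] bond c/2=21/800: DF=(20269/20000 − 21/800·(0.998000))/(1+21/800) = 481/500 ≈ 0.962000

1 1/2 499/500
2 1 481/500
f(0.5y,1y) = ((499/500)/(481/500) − 1)/(1/2) = 36/481 ≈ 7.4844%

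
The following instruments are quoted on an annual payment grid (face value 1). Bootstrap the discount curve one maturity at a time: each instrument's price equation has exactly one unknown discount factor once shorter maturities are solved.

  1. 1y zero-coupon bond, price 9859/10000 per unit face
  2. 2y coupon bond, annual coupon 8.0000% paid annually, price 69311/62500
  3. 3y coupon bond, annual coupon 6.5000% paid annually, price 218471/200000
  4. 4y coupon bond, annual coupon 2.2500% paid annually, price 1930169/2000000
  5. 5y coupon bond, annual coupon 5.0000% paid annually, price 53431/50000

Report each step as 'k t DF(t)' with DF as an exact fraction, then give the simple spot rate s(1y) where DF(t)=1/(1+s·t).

1 1 9859/10000
2 2 4769/5000
3 3 9073/10000
4 4 2203/2500
5 5 4201/5000
s(1y) = (1/(9859/10000) − 1)/(1) = 141/9859 ≈ 1.4302%

step 1 [1y] zero: DF = P = 9859/10000 ≈ 0.985900
step 2 [2y] bond c/1=2/25: DF=(69311/62500 − 2/25·(0.985900))/(1+2/25) = 4769/5000 ≈ 0.953800
step 3 [3y] bond c/1=13/200: DF=(218471/200000 − 13/200·(0.985900+0.953800))/(1+13/200) = 9073/10000 ≈ 0.907300
step 4 [4y] bond c/1=9/400: DF=(1930169/2000000 − 9/400·(0.985900+0.953800+0.907300))/(1+9/400) = 2203/2500 ≈ 0.881200
step 5 [5y] bond c/1=1/20: DF=(53431/50000 − 1/20·(0.985900+0.953800+0.907300+0.881200))/(1+1/20) = 4201/5000 ≈ 0.840200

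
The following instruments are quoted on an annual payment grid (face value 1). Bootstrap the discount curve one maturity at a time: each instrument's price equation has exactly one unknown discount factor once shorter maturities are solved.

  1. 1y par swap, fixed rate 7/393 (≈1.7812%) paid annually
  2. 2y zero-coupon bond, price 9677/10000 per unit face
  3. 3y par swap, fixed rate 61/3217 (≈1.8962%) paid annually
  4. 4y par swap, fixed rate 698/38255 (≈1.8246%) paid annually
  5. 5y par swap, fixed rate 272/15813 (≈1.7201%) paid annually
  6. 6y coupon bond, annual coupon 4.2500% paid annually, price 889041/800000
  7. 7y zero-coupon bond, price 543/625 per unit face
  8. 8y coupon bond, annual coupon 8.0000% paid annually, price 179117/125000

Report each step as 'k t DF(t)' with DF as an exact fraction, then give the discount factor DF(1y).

step 1 [1y] swap r/1=7/393: DF=(1 − 7/393·(0))/(1+7/393) = 393/400 ≈ 0.982500
step 2 [2y] zero: DF = P = 9677/10000 ≈ 0.967700
step 3 [3y] swap r/1=61/3217: DF=(1 − 61/3217·(0.982500+0.967700))/(1+61/3217) = 9451/10000 ≈ 0.945100
step 4 [4y] swap r/1=698/38255: DF=(1 − 698/38255·(0.982500+0.967700+0.945100))/(1+698/38255) = 4651/5000 ≈ 0.930200
step 5 [5y] swap r/1=272/15813: DF=(1 − 272/15813·(0.982500+0.967700+0.945100+0.930200))/(1+272/15813) = 574/625 ≈ 0.918400
step 6 [6y] bond c/1=17/400: DF=(889041/800000 − 17/400·(0.982500+0.967700+0.945100+0.930200+0.918400))/(1+17/400) = 4363/5000 ≈ 0.872600
step 7 [7y] zero: DF = P = 543/625 ≈ 0.868800
step 8 [8y] bond c/1=2/25: DF=(179117/125000 − 2/25·(0.982500+0.967700+0.945100+0.930200+0.918400+0.872600+0.868800))/(1+2/25) = 529/625 ≈ 0.846400

1 1 393/400
2 2 9677/10000
3 3 9451/10000
4 4 4651/5000
5 5 574/625
6 6 4363/5000
7 7 543/625
8 8 529/625
DF(1y) = 393/400 ≈ 0.982500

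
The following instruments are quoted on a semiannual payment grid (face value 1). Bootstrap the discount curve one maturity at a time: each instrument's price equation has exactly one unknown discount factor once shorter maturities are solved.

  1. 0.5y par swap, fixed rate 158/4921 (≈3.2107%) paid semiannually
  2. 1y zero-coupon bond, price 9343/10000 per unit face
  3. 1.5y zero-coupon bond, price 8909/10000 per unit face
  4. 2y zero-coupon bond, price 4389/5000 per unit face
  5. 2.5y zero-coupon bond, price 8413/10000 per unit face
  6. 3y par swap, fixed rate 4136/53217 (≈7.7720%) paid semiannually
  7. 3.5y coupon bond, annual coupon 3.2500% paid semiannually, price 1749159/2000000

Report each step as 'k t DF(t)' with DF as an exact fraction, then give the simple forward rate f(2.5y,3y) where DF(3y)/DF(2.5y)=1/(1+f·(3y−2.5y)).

1 1/2 4921/5000
2 1 9343/10000
3 3/2 8909/10000
4 2 4389/5000
5 5/2 8413/10000
6 3 1983/2500
7 7/2 1551/2000
f(2.5y,3y) = ((8413/10000)/(1983/2500) − 1)/(1/2) = 481/3966 ≈ 12.1281%

step 1 [0.5y] swap r/2=79/4921: DF=(1 − 79/4921·(0))/(1+79/4921) = 4921/5000 ≈ 0.984200
step 2 [1y] zero: DF = P = 9343/10000 ≈ 0.934300
step 3 [1.5y] zero: DF = P = 8909/10000 ≈ 0.890900
step 4 [2y] zero: DF = P = 4389/5000 ≈ 0.877800
step 5 [2.5y] zero: DF = P = 8413/10000 ≈ 0.841300
step 6 [3y] swap r/2=2068/53217: DF=(1 − 2068/53217·(0.984200+0.934300+0.890900+0.877800+0.841300))/(1+2068/53217) = 1983/2500 ≈ 0.793200
step 7 [3.5y] bond c/2=13/800: DF=(1749159/2000000 − 13/800·(0.984200+0.934300+0.890900+0.877800+0.841300+0.793200))/(1+13/800) = 1551/2000 ≈ 0.775500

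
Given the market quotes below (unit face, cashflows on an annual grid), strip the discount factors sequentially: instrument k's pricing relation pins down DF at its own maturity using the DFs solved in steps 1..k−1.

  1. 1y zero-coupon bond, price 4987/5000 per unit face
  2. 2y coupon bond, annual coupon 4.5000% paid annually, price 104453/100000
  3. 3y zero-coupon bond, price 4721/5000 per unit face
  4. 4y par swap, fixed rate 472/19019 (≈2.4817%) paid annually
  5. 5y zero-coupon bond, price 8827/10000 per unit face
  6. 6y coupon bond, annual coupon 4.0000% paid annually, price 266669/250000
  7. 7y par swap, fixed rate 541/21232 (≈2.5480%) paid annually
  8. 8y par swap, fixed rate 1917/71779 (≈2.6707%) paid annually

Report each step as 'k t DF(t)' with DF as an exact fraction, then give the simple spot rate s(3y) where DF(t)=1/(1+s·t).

1 1 4987/5000
2 2 4783/5000
3 3 4721/5000
4 4 566/625
5 5 8827/10000
6 6 4227/5000
7 7 8377/10000
8 8 8083/10000
s(3y) = (1/(4721/5000) − 1)/(3) = 93/4721 ≈ 1.9699%

step 1 [1y] zero: DF = P = 4987/5000 ≈ 0.997400
step 2 [2y] bond c/1=9/200: DF=(104453/100000 − 9/200·(0.997400))/(1+9/200) = 4783/5000 ≈ 0.956600
step 3 [3y] zero: DF = P = 4721/5000 ≈ 0.944200
step 4 [4y] swap r/1=472/19019: DF=(1 − 472/19019·(0.997400+0.956600+0.944200))/(1+472/19019) = 566/625 ≈ 0.905600
step 5 [5y] zero: DF = P = 8827/10000 ≈ 0.882700
step 6 [6y] bond c/1=1/25: DF=(266669/250000 − 1/25·(0.997400+0.956600+0.944200+0.905600+0.882700))/(1+1/25) = 4227/5000 ≈ 0.845400
step 7 [7y] swap r/1=541/21232: DF=(1 − 541/21232·(0.997400+0.956600+0.944200+0.905600+0.882700+0.845400))/(1+541/21232) = 8377/10000 ≈ 0.837700
step 8 [8y] swap r/1=1917/71779: DF=(1 − 1917/71779·(0.997400+0.956600+0.944200+0.905600+0.882700+0.845400+0.837700))/(1+1917/71779) = 8083/10000 ≈ 0.808300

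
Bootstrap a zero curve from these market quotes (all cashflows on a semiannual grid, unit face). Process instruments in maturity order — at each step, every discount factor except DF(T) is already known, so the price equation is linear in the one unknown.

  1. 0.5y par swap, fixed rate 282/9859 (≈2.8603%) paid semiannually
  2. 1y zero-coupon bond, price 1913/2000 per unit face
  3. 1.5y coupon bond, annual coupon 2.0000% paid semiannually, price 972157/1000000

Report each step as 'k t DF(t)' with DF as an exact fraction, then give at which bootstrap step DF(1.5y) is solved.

1 1/2 9859/10000
2 1 1913/2000
3 3/2 9433/10000
DF(1.5y) is solved at step 3

step 1 [0.5y] swap r/2=141/9859: DF=(1 − 141/9859·(0))/(1+141/9859) = 9859/10000 ≈ 0.985900
step 2 [1y] zero: DF = P = 1913/2000 ≈ 0.956500
step 3 [1.5y] bond c/2=1/100: DF=(972157/1000000 − 1/100·(0.985900+0.956500))/(1+1/100) = 9433/10000 ≈ 0.943300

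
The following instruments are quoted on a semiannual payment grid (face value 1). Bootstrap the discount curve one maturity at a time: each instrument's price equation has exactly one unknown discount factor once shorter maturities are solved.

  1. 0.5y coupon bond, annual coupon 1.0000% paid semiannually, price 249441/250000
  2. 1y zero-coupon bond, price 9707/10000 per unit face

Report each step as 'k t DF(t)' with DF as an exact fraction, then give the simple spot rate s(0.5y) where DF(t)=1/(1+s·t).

step 1 [0.5y] bond c/2=1/200: DF=(249441/250000 − 1/200·(0))/(1+1/200) = 1241/1250 ≈ 0.992800
step 2 [1y] zero: DF = P = 9707/10000 ≈ 0.970700

1 1/2 1241/1250
2 1 9707/10000
s(0.5y) = (1/(1241/1250) − 1)/(1/2) = 18/1241 ≈ 1.4504%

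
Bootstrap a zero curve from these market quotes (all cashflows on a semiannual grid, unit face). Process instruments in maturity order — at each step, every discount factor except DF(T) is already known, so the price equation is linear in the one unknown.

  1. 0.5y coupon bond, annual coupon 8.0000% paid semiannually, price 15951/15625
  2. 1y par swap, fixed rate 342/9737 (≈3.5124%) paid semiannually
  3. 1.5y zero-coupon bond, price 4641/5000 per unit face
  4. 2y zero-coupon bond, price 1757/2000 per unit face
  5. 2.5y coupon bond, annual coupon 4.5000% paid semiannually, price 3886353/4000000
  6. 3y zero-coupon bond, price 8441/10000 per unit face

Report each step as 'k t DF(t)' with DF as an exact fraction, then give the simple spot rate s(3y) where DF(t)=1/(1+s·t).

1 1/2 1227/1250
2 1 4829/5000
3 3/2 4641/5000
4 2 1757/2000
5 5/2 2169/2500
6 3 8441/10000
s(3y) = (1/(8441/10000) − 1)/(3) = 1559/25323 ≈ 6.1565%

step 1 [0.5y] bond c/2=1/25: DF=(15951/15625 − 1/25·(0))/(1+1/25) = 1227/1250 ≈ 0.981600
step 2 [1y] swap r/2=171/9737: DF=(1 − 171/9737·(0.981600))/(1+171/9737) = 4829/5000 ≈ 0.965800
step 3 [1.5y] zero: DF = P = 4641/5000 ≈ 0.928200
step 4 [2y] zero: DF = P = 1757/2000 ≈ 0.878500
step 5 [2.5y] bond c/2=9/400: DF=(3886353/4000000 − 9/400·(0.981600+0.965800+0.928200+0.878500))/(1+9/400) = 2169/2500 ≈ 0.867600
step 6 [3y] zero: DF = P = 8441/10000 ≈ 0.844100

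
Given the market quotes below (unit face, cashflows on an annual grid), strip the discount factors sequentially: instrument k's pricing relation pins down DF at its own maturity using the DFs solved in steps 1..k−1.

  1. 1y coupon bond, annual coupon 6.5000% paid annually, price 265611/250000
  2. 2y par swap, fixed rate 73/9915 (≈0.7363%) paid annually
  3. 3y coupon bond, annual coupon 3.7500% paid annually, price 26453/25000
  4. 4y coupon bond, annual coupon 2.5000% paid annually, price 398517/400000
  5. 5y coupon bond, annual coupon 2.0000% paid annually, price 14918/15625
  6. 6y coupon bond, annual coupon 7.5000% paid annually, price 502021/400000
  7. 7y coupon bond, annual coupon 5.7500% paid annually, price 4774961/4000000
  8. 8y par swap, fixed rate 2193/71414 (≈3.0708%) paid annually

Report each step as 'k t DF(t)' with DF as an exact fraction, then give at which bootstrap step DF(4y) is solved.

1 1 1247/1250
2 2 4927/5000
3 3 4741/5000
4 4 1801/2000
5 5 8609/10000
6 6 8401/10000
7 7 207/250
8 8 7807/10000
DF(4y) is solved at step 4

step 1 [1y] bond c/1=13/200: DF=(265611/250000 − 13/200·(0))/(1+13/200) = 1247/1250 ≈ 0.997600
step 2 [2y] swap r/1=73/9915: DF=(1 − 73/9915·(0.997600))/(1+73/9915) = 4927/5000 ≈ 0.985400
step 3 [3y] bond c/1=3/80: DF=(26453/25000 − 3/80·(0.997600+0.985400))/(1+3/80) = 4741/5000 ≈ 0.948200
step 4 [4y] bond c/1=1/40: DF=(398517/400000 − 1/40·(0.997600+0.985400+0.948200))/(1+1/40) = 1801/2000 ≈ 0.900500
step 5 [5y] bond c/1=1/50: DF=(14918/15625 − 1/50·(0.997600+0.985400+0.948200+0.900500))/(1+1/50) = 8609/10000 ≈ 0.860900
step 6 [6y] bond c/1=3/40: DF=(502021/400000 − 3/40·(0.997600+0.985400+0.948200+0.900500+0.860900))/(1+3/40) = 8401/10000 ≈ 0.840100
step 7 [7y] bond c/1=23/400: DF=(4774961/4000000 − 23/400·(0.997600+0.985400+0.948200+0.900500+0.860900+0.840100))/(1+23/400) = 207/250 ≈ 0.828000
step 8 [8y] swap r/1=2193/71414: DF=(1 − 2193/71414·(0.997600+0.985400+0.948200+0.900500+0.860900+0.840100+0.828000))/(1+2193/71414) = 7807/10000 ≈ 0.780700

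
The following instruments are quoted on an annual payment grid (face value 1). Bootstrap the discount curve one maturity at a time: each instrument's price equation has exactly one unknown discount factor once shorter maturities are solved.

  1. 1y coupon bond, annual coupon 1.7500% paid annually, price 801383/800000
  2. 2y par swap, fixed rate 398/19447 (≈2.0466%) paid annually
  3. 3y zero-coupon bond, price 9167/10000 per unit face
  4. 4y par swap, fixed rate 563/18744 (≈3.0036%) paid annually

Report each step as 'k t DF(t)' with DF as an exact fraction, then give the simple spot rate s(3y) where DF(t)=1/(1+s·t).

step 1 [1y] bond c/1=7/400: DF=(801383/800000 − 7/400·(0))/(1+7/400) = 1969/2000 ≈ 0.984500
step 2 [2y] swap r/1=398/19447: DF=(1 − 398/19447·(0.984500))/(1+398/19447) = 4801/5000 ≈ 0.960200
step 3 [3y] zero: DF = P = 9167/10000 ≈ 0.916700
step 4 [4y] swap r/1=563/18744: DF=(1 − 563/18744·(0.984500+0.960200+0.916700))/(1+563/18744) = 4437/5000 ≈ 0.887400

1 1 1969/2000
2 2 4801/5000
3 3 9167/10000
4 4 4437/5000
s(3y) = (1/(9167/10000) − 1)/(3) = 833/27501 ≈ 3.0290%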